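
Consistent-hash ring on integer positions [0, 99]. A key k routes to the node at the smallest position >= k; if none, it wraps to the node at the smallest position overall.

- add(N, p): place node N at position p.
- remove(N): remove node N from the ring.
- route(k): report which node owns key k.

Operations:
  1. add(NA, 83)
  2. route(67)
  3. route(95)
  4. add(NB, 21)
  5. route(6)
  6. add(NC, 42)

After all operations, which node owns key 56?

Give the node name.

Op 1: add NA@83 -> ring=[83:NA]
Op 2: route key 67: smallest pos >= 67 is 83 -> NA
Op 3: route key 95: none >= 95, wrap to smallest pos 83 -> NA
Op 4: add NB@21 -> ring=[21:NB,83:NA]
Op 5: route key 6: smallest pos >= 6 is 21 -> NB
Op 6: add NC@42 -> ring=[21:NB,42:NC,83:NA]
Final route key 56: smallest pos >= 56 is 83 -> NA

Answer: NA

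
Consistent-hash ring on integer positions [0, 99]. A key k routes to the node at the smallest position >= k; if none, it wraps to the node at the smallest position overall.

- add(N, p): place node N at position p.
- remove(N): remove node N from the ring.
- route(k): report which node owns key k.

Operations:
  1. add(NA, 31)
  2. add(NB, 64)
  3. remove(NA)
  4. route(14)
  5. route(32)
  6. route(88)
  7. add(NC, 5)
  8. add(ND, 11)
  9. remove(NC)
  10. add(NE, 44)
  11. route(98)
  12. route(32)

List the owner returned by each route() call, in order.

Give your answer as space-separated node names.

Answer: NB NB NB ND NE

Derivation:
Op 1: add NA@31 -> ring=[31:NA]
Op 2: add NB@64 -> ring=[31:NA,64:NB]
Op 3: remove NA -> ring=[64:NB]
Op 4: route key 14: smallest pos >= 14 is 64 -> NB
Op 5: route key 32: smallest pos >= 32 is 64 -> NB
Op 6: route key 88: none >= 88, wrap to smallest pos 64 -> NB
Op 7: add NC@5 -> ring=[5:NC,64:NB]
Op 8: add ND@11 -> ring=[5:NC,11:ND,64:NB]
Op 9: remove NC -> ring=[11:ND,64:NB]
Op 10: add NE@44 -> ring=[11:ND,44:NE,64:NB]
Op 11: route key 98: none >= 98, wrap to smallest pos 11 -> ND
Op 12: route key 32: smallest pos >= 32 is 44 -> NE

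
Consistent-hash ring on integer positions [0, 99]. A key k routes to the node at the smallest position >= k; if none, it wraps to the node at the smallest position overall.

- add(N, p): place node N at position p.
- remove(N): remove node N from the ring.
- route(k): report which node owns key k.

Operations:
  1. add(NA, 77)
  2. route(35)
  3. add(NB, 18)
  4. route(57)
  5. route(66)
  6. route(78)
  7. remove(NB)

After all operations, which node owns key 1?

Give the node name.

Op 1: add NA@77 -> ring=[77:NA]
Op 2: route key 35: smallest pos >= 35 is 77 -> NA
Op 3: add NB@18 -> ring=[18:NB,77:NA]
Op 4: route key 57: smallest pos >= 57 is 77 -> NA
Op 5: route key 66: smallest pos >= 66 is 77 -> NA
Op 6: route key 78: none >= 78, wrap to smallest pos 18 -> NB
Op 7: remove NB -> ring=[77:NA]
Final route key 1: smallest pos >= 1 is 77 -> NA

Answer: NA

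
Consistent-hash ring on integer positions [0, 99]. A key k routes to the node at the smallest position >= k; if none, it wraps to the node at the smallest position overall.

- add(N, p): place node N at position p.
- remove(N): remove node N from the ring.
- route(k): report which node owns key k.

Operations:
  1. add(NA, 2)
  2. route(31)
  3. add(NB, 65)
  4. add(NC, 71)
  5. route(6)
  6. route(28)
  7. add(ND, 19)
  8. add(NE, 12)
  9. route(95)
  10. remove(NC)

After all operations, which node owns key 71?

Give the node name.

Answer: NA

Derivation:
Op 1: add NA@2 -> ring=[2:NA]
Op 2: route key 31: none >= 31, wrap to smallest pos 2 -> NA
Op 3: add NB@65 -> ring=[2:NA,65:NB]
Op 4: add NC@71 -> ring=[2:NA,65:NB,71:NC]
Op 5: route key 6: smallest pos >= 6 is 65 -> NB
Op 6: route key 28: smallest pos >= 28 is 65 -> NB
Op 7: add ND@19 -> ring=[2:NA,19:ND,65:NB,71:NC]
Op 8: add NE@12 -> ring=[2:NA,12:NE,19:ND,65:NB,71:NC]
Op 9: route key 95: none >= 95, wrap to smallest pos 2 -> NA
Op 10: remove NC -> ring=[2:NA,12:NE,19:ND,65:NB]
Final route key 71: none >= 71, wrap to smallest pos 2 -> NA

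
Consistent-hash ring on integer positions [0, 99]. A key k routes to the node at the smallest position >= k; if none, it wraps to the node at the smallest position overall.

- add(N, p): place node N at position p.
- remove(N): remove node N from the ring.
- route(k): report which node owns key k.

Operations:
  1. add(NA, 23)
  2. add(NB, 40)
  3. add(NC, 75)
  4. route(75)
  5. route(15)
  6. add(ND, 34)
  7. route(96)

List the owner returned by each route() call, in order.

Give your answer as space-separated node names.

Answer: NC NA NA

Derivation:
Op 1: add NA@23 -> ring=[23:NA]
Op 2: add NB@40 -> ring=[23:NA,40:NB]
Op 3: add NC@75 -> ring=[23:NA,40:NB,75:NC]
Op 4: route key 75: smallest pos >= 75 is 75 -> NC
Op 5: route key 15: smallest pos >= 15 is 23 -> NA
Op 6: add ND@34 -> ring=[23:NA,34:ND,40:NB,75:NC]
Op 7: route key 96: none >= 96, wrap to smallest pos 23 -> NA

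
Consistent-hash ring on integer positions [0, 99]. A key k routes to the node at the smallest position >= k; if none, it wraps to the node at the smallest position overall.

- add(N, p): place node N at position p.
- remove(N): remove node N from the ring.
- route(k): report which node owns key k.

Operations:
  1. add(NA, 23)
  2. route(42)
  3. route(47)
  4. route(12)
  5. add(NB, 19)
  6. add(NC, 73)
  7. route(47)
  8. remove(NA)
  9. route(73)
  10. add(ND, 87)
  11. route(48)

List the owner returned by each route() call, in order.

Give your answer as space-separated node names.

Answer: NA NA NA NC NC NC

Derivation:
Op 1: add NA@23 -> ring=[23:NA]
Op 2: route key 42: none >= 42, wrap to smallest pos 23 -> NA
Op 3: route key 47: none >= 47, wrap to smallest pos 23 -> NA
Op 4: route key 12: smallest pos >= 12 is 23 -> NA
Op 5: add NB@19 -> ring=[19:NB,23:NA]
Op 6: add NC@73 -> ring=[19:NB,23:NA,73:NC]
Op 7: route key 47: smallest pos >= 47 is 73 -> NC
Op 8: remove NA -> ring=[19:NB,73:NC]
Op 9: route key 73: smallest pos >= 73 is 73 -> NC
Op 10: add ND@87 -> ring=[19:NB,73:NC,87:ND]
Op 11: route key 48: smallest pos >= 48 is 73 -> NC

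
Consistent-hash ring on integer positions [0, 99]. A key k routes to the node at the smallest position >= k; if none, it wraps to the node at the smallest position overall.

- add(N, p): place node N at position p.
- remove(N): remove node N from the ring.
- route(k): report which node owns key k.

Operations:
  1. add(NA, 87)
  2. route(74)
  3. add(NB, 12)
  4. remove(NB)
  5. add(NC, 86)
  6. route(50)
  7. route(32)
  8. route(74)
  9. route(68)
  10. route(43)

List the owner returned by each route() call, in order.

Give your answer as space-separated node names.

Answer: NA NC NC NC NC NC

Derivation:
Op 1: add NA@87 -> ring=[87:NA]
Op 2: route key 74: smallest pos >= 74 is 87 -> NA
Op 3: add NB@12 -> ring=[12:NB,87:NA]
Op 4: remove NB -> ring=[87:NA]
Op 5: add NC@86 -> ring=[86:NC,87:NA]
Op 6: route key 50: smallest pos >= 50 is 86 -> NC
Op 7: route key 32: smallest pos >= 32 is 86 -> NC
Op 8: route key 74: smallest pos >= 74 is 86 -> NC
Op 9: route key 68: smallest pos >= 68 is 86 -> NC
Op 10: route key 43: smallest pos >= 43 is 86 -> NC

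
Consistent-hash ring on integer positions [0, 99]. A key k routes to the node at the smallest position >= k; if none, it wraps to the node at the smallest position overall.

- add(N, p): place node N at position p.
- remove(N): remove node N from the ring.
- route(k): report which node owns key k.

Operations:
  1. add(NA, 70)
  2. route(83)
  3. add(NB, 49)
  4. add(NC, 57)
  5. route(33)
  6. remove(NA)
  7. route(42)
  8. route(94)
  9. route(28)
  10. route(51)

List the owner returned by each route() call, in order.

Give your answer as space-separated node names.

Answer: NA NB NB NB NB NC

Derivation:
Op 1: add NA@70 -> ring=[70:NA]
Op 2: route key 83: none >= 83, wrap to smallest pos 70 -> NA
Op 3: add NB@49 -> ring=[49:NB,70:NA]
Op 4: add NC@57 -> ring=[49:NB,57:NC,70:NA]
Op 5: route key 33: smallest pos >= 33 is 49 -> NB
Op 6: remove NA -> ring=[49:NB,57:NC]
Op 7: route key 42: smallest pos >= 42 is 49 -> NB
Op 8: route key 94: none >= 94, wrap to smallest pos 49 -> NB
Op 9: route key 28: smallest pos >= 28 is 49 -> NB
Op 10: route key 51: smallest pos >= 51 is 57 -> NC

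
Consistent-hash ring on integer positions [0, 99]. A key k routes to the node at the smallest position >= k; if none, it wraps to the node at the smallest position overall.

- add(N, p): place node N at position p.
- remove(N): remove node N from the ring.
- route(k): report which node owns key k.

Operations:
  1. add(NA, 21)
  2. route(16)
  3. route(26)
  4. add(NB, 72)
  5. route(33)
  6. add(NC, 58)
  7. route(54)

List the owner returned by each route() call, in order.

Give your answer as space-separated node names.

Op 1: add NA@21 -> ring=[21:NA]
Op 2: route key 16: smallest pos >= 16 is 21 -> NA
Op 3: route key 26: none >= 26, wrap to smallest pos 21 -> NA
Op 4: add NB@72 -> ring=[21:NA,72:NB]
Op 5: route key 33: smallest pos >= 33 is 72 -> NB
Op 6: add NC@58 -> ring=[21:NA,58:NC,72:NB]
Op 7: route key 54: smallest pos >= 54 is 58 -> NC

Answer: NA NA NB NC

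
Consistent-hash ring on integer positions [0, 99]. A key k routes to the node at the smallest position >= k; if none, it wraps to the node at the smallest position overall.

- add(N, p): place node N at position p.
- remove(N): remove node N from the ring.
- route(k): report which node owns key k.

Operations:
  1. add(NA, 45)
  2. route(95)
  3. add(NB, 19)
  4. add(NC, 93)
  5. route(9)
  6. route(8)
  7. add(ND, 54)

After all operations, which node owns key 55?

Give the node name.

Op 1: add NA@45 -> ring=[45:NA]
Op 2: route key 95: none >= 95, wrap to smallest pos 45 -> NA
Op 3: add NB@19 -> ring=[19:NB,45:NA]
Op 4: add NC@93 -> ring=[19:NB,45:NA,93:NC]
Op 5: route key 9: smallest pos >= 9 is 19 -> NB
Op 6: route key 8: smallest pos >= 8 is 19 -> NB
Op 7: add ND@54 -> ring=[19:NB,45:NA,54:ND,93:NC]
Final route key 55: smallest pos >= 55 is 93 -> NC

Answer: NC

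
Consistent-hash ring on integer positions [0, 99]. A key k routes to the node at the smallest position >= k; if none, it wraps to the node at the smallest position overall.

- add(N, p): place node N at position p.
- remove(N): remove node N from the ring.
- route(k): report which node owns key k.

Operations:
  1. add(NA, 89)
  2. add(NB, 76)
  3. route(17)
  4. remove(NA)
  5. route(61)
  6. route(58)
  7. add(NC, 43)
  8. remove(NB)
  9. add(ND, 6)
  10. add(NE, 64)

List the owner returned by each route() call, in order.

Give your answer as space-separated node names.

Answer: NB NB NB

Derivation:
Op 1: add NA@89 -> ring=[89:NA]
Op 2: add NB@76 -> ring=[76:NB,89:NA]
Op 3: route key 17: smallest pos >= 17 is 76 -> NB
Op 4: remove NA -> ring=[76:NB]
Op 5: route key 61: smallest pos >= 61 is 76 -> NB
Op 6: route key 58: smallest pos >= 58 is 76 -> NB
Op 7: add NC@43 -> ring=[43:NC,76:NB]
Op 8: remove NB -> ring=[43:NC]
Op 9: add ND@6 -> ring=[6:ND,43:NC]
Op 10: add NE@64 -> ring=[6:ND,43:NC,64:NE]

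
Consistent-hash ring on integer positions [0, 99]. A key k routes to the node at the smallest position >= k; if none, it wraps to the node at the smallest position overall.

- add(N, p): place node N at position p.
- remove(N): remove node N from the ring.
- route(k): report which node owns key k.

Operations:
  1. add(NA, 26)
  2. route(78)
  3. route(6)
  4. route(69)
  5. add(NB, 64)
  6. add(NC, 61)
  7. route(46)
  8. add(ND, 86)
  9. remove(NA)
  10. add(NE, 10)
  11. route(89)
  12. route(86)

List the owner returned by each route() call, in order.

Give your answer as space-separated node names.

Answer: NA NA NA NC NE ND

Derivation:
Op 1: add NA@26 -> ring=[26:NA]
Op 2: route key 78: none >= 78, wrap to smallest pos 26 -> NA
Op 3: route key 6: smallest pos >= 6 is 26 -> NA
Op 4: route key 69: none >= 69, wrap to smallest pos 26 -> NA
Op 5: add NB@64 -> ring=[26:NA,64:NB]
Op 6: add NC@61 -> ring=[26:NA,61:NC,64:NB]
Op 7: route key 46: smallest pos >= 46 is 61 -> NC
Op 8: add ND@86 -> ring=[26:NA,61:NC,64:NB,86:ND]
Op 9: remove NA -> ring=[61:NC,64:NB,86:ND]
Op 10: add NE@10 -> ring=[10:NE,61:NC,64:NB,86:ND]
Op 11: route key 89: none >= 89, wrap to smallest pos 10 -> NE
Op 12: route key 86: smallest pos >= 86 is 86 -> ND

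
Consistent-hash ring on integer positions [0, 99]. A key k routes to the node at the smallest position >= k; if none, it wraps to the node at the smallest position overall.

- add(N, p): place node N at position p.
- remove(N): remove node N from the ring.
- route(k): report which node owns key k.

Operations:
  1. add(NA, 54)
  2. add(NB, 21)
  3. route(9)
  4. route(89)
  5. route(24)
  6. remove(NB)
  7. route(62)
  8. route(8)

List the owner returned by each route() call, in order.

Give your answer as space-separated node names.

Op 1: add NA@54 -> ring=[54:NA]
Op 2: add NB@21 -> ring=[21:NB,54:NA]
Op 3: route key 9: smallest pos >= 9 is 21 -> NB
Op 4: route key 89: none >= 89, wrap to smallest pos 21 -> NB
Op 5: route key 24: smallest pos >= 24 is 54 -> NA
Op 6: remove NB -> ring=[54:NA]
Op 7: route key 62: none >= 62, wrap to smallest pos 54 -> NA
Op 8: route key 8: smallest pos >= 8 is 54 -> NA

Answer: NB NB NA NA NA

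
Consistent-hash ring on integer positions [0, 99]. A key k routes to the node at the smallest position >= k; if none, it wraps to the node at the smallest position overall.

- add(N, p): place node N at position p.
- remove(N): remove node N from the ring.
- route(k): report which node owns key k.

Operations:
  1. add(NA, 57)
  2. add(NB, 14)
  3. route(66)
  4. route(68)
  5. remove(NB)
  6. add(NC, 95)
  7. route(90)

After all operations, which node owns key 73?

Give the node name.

Op 1: add NA@57 -> ring=[57:NA]
Op 2: add NB@14 -> ring=[14:NB,57:NA]
Op 3: route key 66: none >= 66, wrap to smallest pos 14 -> NB
Op 4: route key 68: none >= 68, wrap to smallest pos 14 -> NB
Op 5: remove NB -> ring=[57:NA]
Op 6: add NC@95 -> ring=[57:NA,95:NC]
Op 7: route key 90: smallest pos >= 90 is 95 -> NC
Final route key 73: smallest pos >= 73 is 95 -> NC

Answer: NC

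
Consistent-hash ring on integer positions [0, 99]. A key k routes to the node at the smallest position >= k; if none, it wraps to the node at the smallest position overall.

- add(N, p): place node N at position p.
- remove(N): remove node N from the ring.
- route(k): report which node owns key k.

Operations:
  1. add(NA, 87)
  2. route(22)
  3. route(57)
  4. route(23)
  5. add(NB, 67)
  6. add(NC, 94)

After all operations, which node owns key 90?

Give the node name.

Answer: NC

Derivation:
Op 1: add NA@87 -> ring=[87:NA]
Op 2: route key 22: smallest pos >= 22 is 87 -> NA
Op 3: route key 57: smallest pos >= 57 is 87 -> NA
Op 4: route key 23: smallest pos >= 23 is 87 -> NA
Op 5: add NB@67 -> ring=[67:NB,87:NA]
Op 6: add NC@94 -> ring=[67:NB,87:NA,94:NC]
Final route key 90: smallest pos >= 90 is 94 -> NC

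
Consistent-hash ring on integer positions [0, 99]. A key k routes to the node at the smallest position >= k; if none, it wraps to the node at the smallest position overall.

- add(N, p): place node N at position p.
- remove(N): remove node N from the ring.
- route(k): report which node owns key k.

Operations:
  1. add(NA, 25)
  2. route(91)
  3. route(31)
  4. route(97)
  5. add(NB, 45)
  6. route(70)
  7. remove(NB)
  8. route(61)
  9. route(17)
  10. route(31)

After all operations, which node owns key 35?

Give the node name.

Answer: NA

Derivation:
Op 1: add NA@25 -> ring=[25:NA]
Op 2: route key 91: none >= 91, wrap to smallest pos 25 -> NA
Op 3: route key 31: none >= 31, wrap to smallest pos 25 -> NA
Op 4: route key 97: none >= 97, wrap to smallest pos 25 -> NA
Op 5: add NB@45 -> ring=[25:NA,45:NB]
Op 6: route key 70: none >= 70, wrap to smallest pos 25 -> NA
Op 7: remove NB -> ring=[25:NA]
Op 8: route key 61: none >= 61, wrap to smallest pos 25 -> NA
Op 9: route key 17: smallest pos >= 17 is 25 -> NA
Op 10: route key 31: none >= 31, wrap to smallest pos 25 -> NA
Final route key 35: none >= 35, wrap to smallest pos 25 -> NA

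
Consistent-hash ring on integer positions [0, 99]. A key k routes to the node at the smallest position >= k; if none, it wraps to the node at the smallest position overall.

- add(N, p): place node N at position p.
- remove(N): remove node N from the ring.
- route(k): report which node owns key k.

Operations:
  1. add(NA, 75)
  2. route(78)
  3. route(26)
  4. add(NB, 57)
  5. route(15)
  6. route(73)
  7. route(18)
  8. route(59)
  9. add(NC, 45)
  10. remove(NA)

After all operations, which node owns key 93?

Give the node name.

Op 1: add NA@75 -> ring=[75:NA]
Op 2: route key 78: none >= 78, wrap to smallest pos 75 -> NA
Op 3: route key 26: smallest pos >= 26 is 75 -> NA
Op 4: add NB@57 -> ring=[57:NB,75:NA]
Op 5: route key 15: smallest pos >= 15 is 57 -> NB
Op 6: route key 73: smallest pos >= 73 is 75 -> NA
Op 7: route key 18: smallest pos >= 18 is 57 -> NB
Op 8: route key 59: smallest pos >= 59 is 75 -> NA
Op 9: add NC@45 -> ring=[45:NC,57:NB,75:NA]
Op 10: remove NA -> ring=[45:NC,57:NB]
Final route key 93: none >= 93, wrap to smallest pos 45 -> NC

Answer: NC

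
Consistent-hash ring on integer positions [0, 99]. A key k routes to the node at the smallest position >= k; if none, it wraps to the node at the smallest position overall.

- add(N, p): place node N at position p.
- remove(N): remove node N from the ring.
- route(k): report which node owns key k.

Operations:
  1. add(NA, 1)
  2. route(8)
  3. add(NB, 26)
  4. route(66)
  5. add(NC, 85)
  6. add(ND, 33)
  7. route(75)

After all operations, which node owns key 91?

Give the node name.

Op 1: add NA@1 -> ring=[1:NA]
Op 2: route key 8: none >= 8, wrap to smallest pos 1 -> NA
Op 3: add NB@26 -> ring=[1:NA,26:NB]
Op 4: route key 66: none >= 66, wrap to smallest pos 1 -> NA
Op 5: add NC@85 -> ring=[1:NA,26:NB,85:NC]
Op 6: add ND@33 -> ring=[1:NA,26:NB,33:ND,85:NC]
Op 7: route key 75: smallest pos >= 75 is 85 -> NC
Final route key 91: none >= 91, wrap to smallest pos 1 -> NA

Answer: NA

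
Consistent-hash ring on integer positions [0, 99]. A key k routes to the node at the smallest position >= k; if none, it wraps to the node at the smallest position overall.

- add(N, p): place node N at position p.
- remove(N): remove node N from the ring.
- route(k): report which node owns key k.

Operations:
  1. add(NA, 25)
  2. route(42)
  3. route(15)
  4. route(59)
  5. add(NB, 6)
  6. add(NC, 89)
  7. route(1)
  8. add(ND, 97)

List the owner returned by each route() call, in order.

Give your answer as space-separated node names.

Answer: NA NA NA NB

Derivation:
Op 1: add NA@25 -> ring=[25:NA]
Op 2: route key 42: none >= 42, wrap to smallest pos 25 -> NA
Op 3: route key 15: smallest pos >= 15 is 25 -> NA
Op 4: route key 59: none >= 59, wrap to smallest pos 25 -> NA
Op 5: add NB@6 -> ring=[6:NB,25:NA]
Op 6: add NC@89 -> ring=[6:NB,25:NA,89:NC]
Op 7: route key 1: smallest pos >= 1 is 6 -> NB
Op 8: add ND@97 -> ring=[6:NB,25:NA,89:NC,97:ND]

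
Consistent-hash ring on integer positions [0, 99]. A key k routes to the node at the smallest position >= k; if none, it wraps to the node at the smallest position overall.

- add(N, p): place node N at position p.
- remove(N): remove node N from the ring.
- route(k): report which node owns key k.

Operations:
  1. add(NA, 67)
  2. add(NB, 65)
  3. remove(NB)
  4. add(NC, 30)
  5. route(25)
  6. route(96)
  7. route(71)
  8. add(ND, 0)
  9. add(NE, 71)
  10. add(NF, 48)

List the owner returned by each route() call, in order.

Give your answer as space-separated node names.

Op 1: add NA@67 -> ring=[67:NA]
Op 2: add NB@65 -> ring=[65:NB,67:NA]
Op 3: remove NB -> ring=[67:NA]
Op 4: add NC@30 -> ring=[30:NC,67:NA]
Op 5: route key 25: smallest pos >= 25 is 30 -> NC
Op 6: route key 96: none >= 96, wrap to smallest pos 30 -> NC
Op 7: route key 71: none >= 71, wrap to smallest pos 30 -> NC
Op 8: add ND@0 -> ring=[0:ND,30:NC,67:NA]
Op 9: add NE@71 -> ring=[0:ND,30:NC,67:NA,71:NE]
Op 10: add NF@48 -> ring=[0:ND,30:NC,48:NF,67:NA,71:NE]

Answer: NC NC NC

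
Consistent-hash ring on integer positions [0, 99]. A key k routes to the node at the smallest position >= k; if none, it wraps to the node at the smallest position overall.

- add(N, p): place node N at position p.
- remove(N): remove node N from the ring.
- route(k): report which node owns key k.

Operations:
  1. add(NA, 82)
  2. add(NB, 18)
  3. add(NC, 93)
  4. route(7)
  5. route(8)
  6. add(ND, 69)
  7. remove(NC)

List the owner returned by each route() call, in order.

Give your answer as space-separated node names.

Op 1: add NA@82 -> ring=[82:NA]
Op 2: add NB@18 -> ring=[18:NB,82:NA]
Op 3: add NC@93 -> ring=[18:NB,82:NA,93:NC]
Op 4: route key 7: smallest pos >= 7 is 18 -> NB
Op 5: route key 8: smallest pos >= 8 is 18 -> NB
Op 6: add ND@69 -> ring=[18:NB,69:ND,82:NA,93:NC]
Op 7: remove NC -> ring=[18:NB,69:ND,82:NA]

Answer: NB NB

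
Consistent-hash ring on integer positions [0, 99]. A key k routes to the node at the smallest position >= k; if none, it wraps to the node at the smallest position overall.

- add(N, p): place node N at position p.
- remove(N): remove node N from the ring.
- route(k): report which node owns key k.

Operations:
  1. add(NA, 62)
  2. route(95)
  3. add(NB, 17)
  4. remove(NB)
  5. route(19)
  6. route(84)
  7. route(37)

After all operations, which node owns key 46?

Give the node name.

Op 1: add NA@62 -> ring=[62:NA]
Op 2: route key 95: none >= 95, wrap to smallest pos 62 -> NA
Op 3: add NB@17 -> ring=[17:NB,62:NA]
Op 4: remove NB -> ring=[62:NA]
Op 5: route key 19: smallest pos >= 19 is 62 -> NA
Op 6: route key 84: none >= 84, wrap to smallest pos 62 -> NA
Op 7: route key 37: smallest pos >= 37 is 62 -> NA
Final route key 46: smallest pos >= 46 is 62 -> NA

Answer: NA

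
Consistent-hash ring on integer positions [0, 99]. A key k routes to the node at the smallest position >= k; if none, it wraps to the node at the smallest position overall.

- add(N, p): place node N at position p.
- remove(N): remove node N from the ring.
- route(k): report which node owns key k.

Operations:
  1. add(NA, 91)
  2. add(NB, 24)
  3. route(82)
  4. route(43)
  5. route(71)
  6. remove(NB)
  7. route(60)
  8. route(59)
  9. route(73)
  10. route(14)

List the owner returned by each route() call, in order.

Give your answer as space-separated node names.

Answer: NA NA NA NA NA NA NA

Derivation:
Op 1: add NA@91 -> ring=[91:NA]
Op 2: add NB@24 -> ring=[24:NB,91:NA]
Op 3: route key 82: smallest pos >= 82 is 91 -> NA
Op 4: route key 43: smallest pos >= 43 is 91 -> NA
Op 5: route key 71: smallest pos >= 71 is 91 -> NA
Op 6: remove NB -> ring=[91:NA]
Op 7: route key 60: smallest pos >= 60 is 91 -> NA
Op 8: route key 59: smallest pos >= 59 is 91 -> NA
Op 9: route key 73: smallest pos >= 73 is 91 -> NA
Op 10: route key 14: smallest pos >= 14 is 91 -> NA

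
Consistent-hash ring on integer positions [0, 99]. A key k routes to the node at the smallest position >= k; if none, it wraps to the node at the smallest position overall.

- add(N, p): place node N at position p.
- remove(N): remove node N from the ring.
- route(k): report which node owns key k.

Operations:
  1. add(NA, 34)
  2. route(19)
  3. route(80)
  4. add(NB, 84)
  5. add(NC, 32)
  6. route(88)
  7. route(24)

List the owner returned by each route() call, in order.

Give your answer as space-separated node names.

Answer: NA NA NC NC

Derivation:
Op 1: add NA@34 -> ring=[34:NA]
Op 2: route key 19: smallest pos >= 19 is 34 -> NA
Op 3: route key 80: none >= 80, wrap to smallest pos 34 -> NA
Op 4: add NB@84 -> ring=[34:NA,84:NB]
Op 5: add NC@32 -> ring=[32:NC,34:NA,84:NB]
Op 6: route key 88: none >= 88, wrap to smallest pos 32 -> NC
Op 7: route key 24: smallest pos >= 24 is 32 -> NC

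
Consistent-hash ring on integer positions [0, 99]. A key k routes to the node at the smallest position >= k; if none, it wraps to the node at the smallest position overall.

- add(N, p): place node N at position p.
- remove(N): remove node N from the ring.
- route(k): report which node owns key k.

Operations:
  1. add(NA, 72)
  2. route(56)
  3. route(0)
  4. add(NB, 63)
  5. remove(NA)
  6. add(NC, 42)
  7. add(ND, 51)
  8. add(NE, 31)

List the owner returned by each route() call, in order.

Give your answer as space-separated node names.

Answer: NA NA

Derivation:
Op 1: add NA@72 -> ring=[72:NA]
Op 2: route key 56: smallest pos >= 56 is 72 -> NA
Op 3: route key 0: smallest pos >= 0 is 72 -> NA
Op 4: add NB@63 -> ring=[63:NB,72:NA]
Op 5: remove NA -> ring=[63:NB]
Op 6: add NC@42 -> ring=[42:NC,63:NB]
Op 7: add ND@51 -> ring=[42:NC,51:ND,63:NB]
Op 8: add NE@31 -> ring=[31:NE,42:NC,51:ND,63:NB]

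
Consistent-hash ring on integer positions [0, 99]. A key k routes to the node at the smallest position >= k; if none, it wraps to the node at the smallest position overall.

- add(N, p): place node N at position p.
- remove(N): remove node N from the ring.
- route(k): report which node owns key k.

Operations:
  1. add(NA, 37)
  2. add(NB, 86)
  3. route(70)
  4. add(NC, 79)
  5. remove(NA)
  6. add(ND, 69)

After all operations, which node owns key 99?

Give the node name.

Answer: ND

Derivation:
Op 1: add NA@37 -> ring=[37:NA]
Op 2: add NB@86 -> ring=[37:NA,86:NB]
Op 3: route key 70: smallest pos >= 70 is 86 -> NB
Op 4: add NC@79 -> ring=[37:NA,79:NC,86:NB]
Op 5: remove NA -> ring=[79:NC,86:NB]
Op 6: add ND@69 -> ring=[69:ND,79:NC,86:NB]
Final route key 99: none >= 99, wrap to smallest pos 69 -> ND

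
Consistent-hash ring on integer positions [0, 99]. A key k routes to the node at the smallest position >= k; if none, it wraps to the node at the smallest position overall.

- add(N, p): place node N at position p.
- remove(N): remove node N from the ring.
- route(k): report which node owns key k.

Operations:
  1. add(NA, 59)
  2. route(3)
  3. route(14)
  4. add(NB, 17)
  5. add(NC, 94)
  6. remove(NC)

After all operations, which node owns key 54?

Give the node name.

Answer: NA

Derivation:
Op 1: add NA@59 -> ring=[59:NA]
Op 2: route key 3: smallest pos >= 3 is 59 -> NA
Op 3: route key 14: smallest pos >= 14 is 59 -> NA
Op 4: add NB@17 -> ring=[17:NB,59:NA]
Op 5: add NC@94 -> ring=[17:NB,59:NA,94:NC]
Op 6: remove NC -> ring=[17:NB,59:NA]
Final route key 54: smallest pos >= 54 is 59 -> NA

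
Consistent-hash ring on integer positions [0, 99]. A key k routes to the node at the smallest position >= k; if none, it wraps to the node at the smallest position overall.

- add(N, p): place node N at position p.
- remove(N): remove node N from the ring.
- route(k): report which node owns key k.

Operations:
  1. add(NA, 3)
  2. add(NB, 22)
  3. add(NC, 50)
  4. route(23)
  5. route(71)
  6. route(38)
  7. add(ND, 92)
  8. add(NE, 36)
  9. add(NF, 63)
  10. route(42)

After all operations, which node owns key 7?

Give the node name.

Op 1: add NA@3 -> ring=[3:NA]
Op 2: add NB@22 -> ring=[3:NA,22:NB]
Op 3: add NC@50 -> ring=[3:NA,22:NB,50:NC]
Op 4: route key 23: smallest pos >= 23 is 50 -> NC
Op 5: route key 71: none >= 71, wrap to smallest pos 3 -> NA
Op 6: route key 38: smallest pos >= 38 is 50 -> NC
Op 7: add ND@92 -> ring=[3:NA,22:NB,50:NC,92:ND]
Op 8: add NE@36 -> ring=[3:NA,22:NB,36:NE,50:NC,92:ND]
Op 9: add NF@63 -> ring=[3:NA,22:NB,36:NE,50:NC,63:NF,92:ND]
Op 10: route key 42: smallest pos >= 42 is 50 -> NC
Final route key 7: smallest pos >= 7 is 22 -> NB

Answer: NB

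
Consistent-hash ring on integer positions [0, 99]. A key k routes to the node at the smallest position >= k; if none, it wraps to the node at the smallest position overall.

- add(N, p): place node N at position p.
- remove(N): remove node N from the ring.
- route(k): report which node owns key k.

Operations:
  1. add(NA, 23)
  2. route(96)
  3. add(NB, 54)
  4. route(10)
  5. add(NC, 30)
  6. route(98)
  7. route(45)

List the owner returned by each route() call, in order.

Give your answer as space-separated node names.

Op 1: add NA@23 -> ring=[23:NA]
Op 2: route key 96: none >= 96, wrap to smallest pos 23 -> NA
Op 3: add NB@54 -> ring=[23:NA,54:NB]
Op 4: route key 10: smallest pos >= 10 is 23 -> NA
Op 5: add NC@30 -> ring=[23:NA,30:NC,54:NB]
Op 6: route key 98: none >= 98, wrap to smallest pos 23 -> NA
Op 7: route key 45: smallest pos >= 45 is 54 -> NB

Answer: NA NA NA NB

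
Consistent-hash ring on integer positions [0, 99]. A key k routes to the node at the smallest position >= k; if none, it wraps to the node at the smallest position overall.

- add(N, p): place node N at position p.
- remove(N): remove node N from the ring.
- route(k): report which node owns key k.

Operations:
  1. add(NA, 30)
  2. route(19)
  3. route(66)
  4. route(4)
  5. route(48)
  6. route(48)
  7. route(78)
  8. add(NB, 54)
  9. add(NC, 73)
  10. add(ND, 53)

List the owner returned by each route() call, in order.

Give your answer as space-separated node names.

Op 1: add NA@30 -> ring=[30:NA]
Op 2: route key 19: smallest pos >= 19 is 30 -> NA
Op 3: route key 66: none >= 66, wrap to smallest pos 30 -> NA
Op 4: route key 4: smallest pos >= 4 is 30 -> NA
Op 5: route key 48: none >= 48, wrap to smallest pos 30 -> NA
Op 6: route key 48: none >= 48, wrap to smallest pos 30 -> NA
Op 7: route key 78: none >= 78, wrap to smallest pos 30 -> NA
Op 8: add NB@54 -> ring=[30:NA,54:NB]
Op 9: add NC@73 -> ring=[30:NA,54:NB,73:NC]
Op 10: add ND@53 -> ring=[30:NA,53:ND,54:NB,73:NC]

Answer: NA NA NA NA NA NA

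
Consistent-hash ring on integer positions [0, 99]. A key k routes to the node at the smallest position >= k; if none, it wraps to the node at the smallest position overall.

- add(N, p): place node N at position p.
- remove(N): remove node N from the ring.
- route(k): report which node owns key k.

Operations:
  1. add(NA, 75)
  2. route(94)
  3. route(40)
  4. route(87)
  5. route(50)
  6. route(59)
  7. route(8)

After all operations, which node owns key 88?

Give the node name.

Op 1: add NA@75 -> ring=[75:NA]
Op 2: route key 94: none >= 94, wrap to smallest pos 75 -> NA
Op 3: route key 40: smallest pos >= 40 is 75 -> NA
Op 4: route key 87: none >= 87, wrap to smallest pos 75 -> NA
Op 5: route key 50: smallest pos >= 50 is 75 -> NA
Op 6: route key 59: smallest pos >= 59 is 75 -> NA
Op 7: route key 8: smallest pos >= 8 is 75 -> NA
Final route key 88: none >= 88, wrap to smallest pos 75 -> NA

Answer: NA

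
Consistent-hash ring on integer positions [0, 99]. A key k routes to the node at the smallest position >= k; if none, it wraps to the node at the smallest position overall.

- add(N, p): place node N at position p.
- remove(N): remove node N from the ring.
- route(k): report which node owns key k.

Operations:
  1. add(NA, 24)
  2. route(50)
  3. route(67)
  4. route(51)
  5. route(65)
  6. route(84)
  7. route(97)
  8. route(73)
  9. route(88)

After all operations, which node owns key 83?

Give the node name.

Answer: NA

Derivation:
Op 1: add NA@24 -> ring=[24:NA]
Op 2: route key 50: none >= 50, wrap to smallest pos 24 -> NA
Op 3: route key 67: none >= 67, wrap to smallest pos 24 -> NA
Op 4: route key 51: none >= 51, wrap to smallest pos 24 -> NA
Op 5: route key 65: none >= 65, wrap to smallest pos 24 -> NA
Op 6: route key 84: none >= 84, wrap to smallest pos 24 -> NA
Op 7: route key 97: none >= 97, wrap to smallest pos 24 -> NA
Op 8: route key 73: none >= 73, wrap to smallest pos 24 -> NA
Op 9: route key 88: none >= 88, wrap to smallest pos 24 -> NA
Final route key 83: none >= 83, wrap to smallest pos 24 -> NA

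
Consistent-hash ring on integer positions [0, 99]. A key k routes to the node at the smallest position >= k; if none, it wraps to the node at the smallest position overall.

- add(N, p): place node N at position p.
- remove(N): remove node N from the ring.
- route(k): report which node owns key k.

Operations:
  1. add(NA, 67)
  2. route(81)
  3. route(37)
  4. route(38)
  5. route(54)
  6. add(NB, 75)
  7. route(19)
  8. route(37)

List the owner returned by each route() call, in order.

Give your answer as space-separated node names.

Answer: NA NA NA NA NA NA

Derivation:
Op 1: add NA@67 -> ring=[67:NA]
Op 2: route key 81: none >= 81, wrap to smallest pos 67 -> NA
Op 3: route key 37: smallest pos >= 37 is 67 -> NA
Op 4: route key 38: smallest pos >= 38 is 67 -> NA
Op 5: route key 54: smallest pos >= 54 is 67 -> NA
Op 6: add NB@75 -> ring=[67:NA,75:NB]
Op 7: route key 19: smallest pos >= 19 is 67 -> NA
Op 8: route key 37: smallest pos >= 37 is 67 -> NA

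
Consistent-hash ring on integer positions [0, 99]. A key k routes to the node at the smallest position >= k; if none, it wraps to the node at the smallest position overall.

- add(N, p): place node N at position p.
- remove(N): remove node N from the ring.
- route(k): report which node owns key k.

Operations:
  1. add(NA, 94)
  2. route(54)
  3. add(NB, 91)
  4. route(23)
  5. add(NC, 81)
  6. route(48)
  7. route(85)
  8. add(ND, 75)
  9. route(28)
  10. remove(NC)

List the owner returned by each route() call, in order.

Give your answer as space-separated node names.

Answer: NA NB NC NB ND

Derivation:
Op 1: add NA@94 -> ring=[94:NA]
Op 2: route key 54: smallest pos >= 54 is 94 -> NA
Op 3: add NB@91 -> ring=[91:NB,94:NA]
Op 4: route key 23: smallest pos >= 23 is 91 -> NB
Op 5: add NC@81 -> ring=[81:NC,91:NB,94:NA]
Op 6: route key 48: smallest pos >= 48 is 81 -> NC
Op 7: route key 85: smallest pos >= 85 is 91 -> NB
Op 8: add ND@75 -> ring=[75:ND,81:NC,91:NB,94:NA]
Op 9: route key 28: smallest pos >= 28 is 75 -> ND
Op 10: remove NC -> ring=[75:ND,91:NB,94:NA]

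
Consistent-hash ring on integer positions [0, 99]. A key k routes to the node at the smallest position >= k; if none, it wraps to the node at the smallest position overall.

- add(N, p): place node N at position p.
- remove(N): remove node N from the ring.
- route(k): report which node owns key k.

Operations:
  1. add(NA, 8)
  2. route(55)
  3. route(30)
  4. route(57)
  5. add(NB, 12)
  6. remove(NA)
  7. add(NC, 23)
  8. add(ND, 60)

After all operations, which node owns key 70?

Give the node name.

Op 1: add NA@8 -> ring=[8:NA]
Op 2: route key 55: none >= 55, wrap to smallest pos 8 -> NA
Op 3: route key 30: none >= 30, wrap to smallest pos 8 -> NA
Op 4: route key 57: none >= 57, wrap to smallest pos 8 -> NA
Op 5: add NB@12 -> ring=[8:NA,12:NB]
Op 6: remove NA -> ring=[12:NB]
Op 7: add NC@23 -> ring=[12:NB,23:NC]
Op 8: add ND@60 -> ring=[12:NB,23:NC,60:ND]
Final route key 70: none >= 70, wrap to smallest pos 12 -> NB

Answer: NB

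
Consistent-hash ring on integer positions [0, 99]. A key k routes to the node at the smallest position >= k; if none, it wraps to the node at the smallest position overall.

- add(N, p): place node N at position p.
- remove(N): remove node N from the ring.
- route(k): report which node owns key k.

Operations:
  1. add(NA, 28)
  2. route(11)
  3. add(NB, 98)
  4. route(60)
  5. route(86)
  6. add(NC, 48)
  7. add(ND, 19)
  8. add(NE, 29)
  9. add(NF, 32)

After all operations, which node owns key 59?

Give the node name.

Answer: NB

Derivation:
Op 1: add NA@28 -> ring=[28:NA]
Op 2: route key 11: smallest pos >= 11 is 28 -> NA
Op 3: add NB@98 -> ring=[28:NA,98:NB]
Op 4: route key 60: smallest pos >= 60 is 98 -> NB
Op 5: route key 86: smallest pos >= 86 is 98 -> NB
Op 6: add NC@48 -> ring=[28:NA,48:NC,98:NB]
Op 7: add ND@19 -> ring=[19:ND,28:NA,48:NC,98:NB]
Op 8: add NE@29 -> ring=[19:ND,28:NA,29:NE,48:NC,98:NB]
Op 9: add NF@32 -> ring=[19:ND,28:NA,29:NE,32:NF,48:NC,98:NB]
Final route key 59: smallest pos >= 59 is 98 -> NB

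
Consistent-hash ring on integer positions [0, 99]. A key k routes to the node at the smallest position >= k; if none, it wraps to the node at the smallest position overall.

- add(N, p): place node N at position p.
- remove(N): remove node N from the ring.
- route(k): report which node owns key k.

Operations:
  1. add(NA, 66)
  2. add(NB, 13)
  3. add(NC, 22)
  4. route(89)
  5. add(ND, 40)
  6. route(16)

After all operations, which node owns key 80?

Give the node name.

Op 1: add NA@66 -> ring=[66:NA]
Op 2: add NB@13 -> ring=[13:NB,66:NA]
Op 3: add NC@22 -> ring=[13:NB,22:NC,66:NA]
Op 4: route key 89: none >= 89, wrap to smallest pos 13 -> NB
Op 5: add ND@40 -> ring=[13:NB,22:NC,40:ND,66:NA]
Op 6: route key 16: smallest pos >= 16 is 22 -> NC
Final route key 80: none >= 80, wrap to smallest pos 13 -> NB

Answer: NB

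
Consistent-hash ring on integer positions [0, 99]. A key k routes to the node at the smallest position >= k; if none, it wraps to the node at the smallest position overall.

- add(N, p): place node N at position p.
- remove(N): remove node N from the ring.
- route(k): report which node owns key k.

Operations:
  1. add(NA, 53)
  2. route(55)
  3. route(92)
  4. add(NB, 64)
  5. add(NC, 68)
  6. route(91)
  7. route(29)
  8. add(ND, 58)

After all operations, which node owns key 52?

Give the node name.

Answer: NA

Derivation:
Op 1: add NA@53 -> ring=[53:NA]
Op 2: route key 55: none >= 55, wrap to smallest pos 53 -> NA
Op 3: route key 92: none >= 92, wrap to smallest pos 53 -> NA
Op 4: add NB@64 -> ring=[53:NA,64:NB]
Op 5: add NC@68 -> ring=[53:NA,64:NB,68:NC]
Op 6: route key 91: none >= 91, wrap to smallest pos 53 -> NA
Op 7: route key 29: smallest pos >= 29 is 53 -> NA
Op 8: add ND@58 -> ring=[53:NA,58:ND,64:NB,68:NC]
Final route key 52: smallest pos >= 52 is 53 -> NA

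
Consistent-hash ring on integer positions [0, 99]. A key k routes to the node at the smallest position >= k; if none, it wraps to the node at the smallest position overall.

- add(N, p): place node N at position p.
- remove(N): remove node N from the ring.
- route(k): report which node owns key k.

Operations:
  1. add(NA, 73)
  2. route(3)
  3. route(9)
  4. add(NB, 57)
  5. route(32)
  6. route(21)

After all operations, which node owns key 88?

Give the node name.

Answer: NB

Derivation:
Op 1: add NA@73 -> ring=[73:NA]
Op 2: route key 3: smallest pos >= 3 is 73 -> NA
Op 3: route key 9: smallest pos >= 9 is 73 -> NA
Op 4: add NB@57 -> ring=[57:NB,73:NA]
Op 5: route key 32: smallest pos >= 32 is 57 -> NB
Op 6: route key 21: smallest pos >= 21 is 57 -> NB
Final route key 88: none >= 88, wrap to smallest pos 57 -> NB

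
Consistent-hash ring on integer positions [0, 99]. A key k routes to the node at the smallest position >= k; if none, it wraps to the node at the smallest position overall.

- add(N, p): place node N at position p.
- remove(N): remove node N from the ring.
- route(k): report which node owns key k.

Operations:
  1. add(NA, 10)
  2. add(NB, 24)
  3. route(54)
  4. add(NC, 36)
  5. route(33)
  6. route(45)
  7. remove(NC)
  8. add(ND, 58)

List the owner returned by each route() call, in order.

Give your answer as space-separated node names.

Op 1: add NA@10 -> ring=[10:NA]
Op 2: add NB@24 -> ring=[10:NA,24:NB]
Op 3: route key 54: none >= 54, wrap to smallest pos 10 -> NA
Op 4: add NC@36 -> ring=[10:NA,24:NB,36:NC]
Op 5: route key 33: smallest pos >= 33 is 36 -> NC
Op 6: route key 45: none >= 45, wrap to smallest pos 10 -> NA
Op 7: remove NC -> ring=[10:NA,24:NB]
Op 8: add ND@58 -> ring=[10:NA,24:NB,58:ND]

Answer: NA NC NA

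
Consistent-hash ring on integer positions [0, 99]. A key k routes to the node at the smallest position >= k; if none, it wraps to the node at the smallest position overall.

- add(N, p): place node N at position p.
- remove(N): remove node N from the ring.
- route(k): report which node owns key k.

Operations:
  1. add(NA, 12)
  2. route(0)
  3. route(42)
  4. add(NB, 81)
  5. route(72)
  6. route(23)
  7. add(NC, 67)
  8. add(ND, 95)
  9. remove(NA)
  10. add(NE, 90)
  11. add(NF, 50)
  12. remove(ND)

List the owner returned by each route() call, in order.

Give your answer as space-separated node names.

Op 1: add NA@12 -> ring=[12:NA]
Op 2: route key 0: smallest pos >= 0 is 12 -> NA
Op 3: route key 42: none >= 42, wrap to smallest pos 12 -> NA
Op 4: add NB@81 -> ring=[12:NA,81:NB]
Op 5: route key 72: smallest pos >= 72 is 81 -> NB
Op 6: route key 23: smallest pos >= 23 is 81 -> NB
Op 7: add NC@67 -> ring=[12:NA,67:NC,81:NB]
Op 8: add ND@95 -> ring=[12:NA,67:NC,81:NB,95:ND]
Op 9: remove NA -> ring=[67:NC,81:NB,95:ND]
Op 10: add NE@90 -> ring=[67:NC,81:NB,90:NE,95:ND]
Op 11: add NF@50 -> ring=[50:NF,67:NC,81:NB,90:NE,95:ND]
Op 12: remove ND -> ring=[50:NF,67:NC,81:NB,90:NE]

Answer: NA NA NB NB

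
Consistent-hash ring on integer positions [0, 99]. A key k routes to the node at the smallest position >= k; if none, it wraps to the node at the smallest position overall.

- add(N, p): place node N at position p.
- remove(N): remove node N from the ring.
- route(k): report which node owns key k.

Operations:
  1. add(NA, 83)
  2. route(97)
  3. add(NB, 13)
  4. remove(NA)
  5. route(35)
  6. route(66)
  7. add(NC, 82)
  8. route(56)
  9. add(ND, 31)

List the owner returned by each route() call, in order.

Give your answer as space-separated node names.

Op 1: add NA@83 -> ring=[83:NA]
Op 2: route key 97: none >= 97, wrap to smallest pos 83 -> NA
Op 3: add NB@13 -> ring=[13:NB,83:NA]
Op 4: remove NA -> ring=[13:NB]
Op 5: route key 35: none >= 35, wrap to smallest pos 13 -> NB
Op 6: route key 66: none >= 66, wrap to smallest pos 13 -> NB
Op 7: add NC@82 -> ring=[13:NB,82:NC]
Op 8: route key 56: smallest pos >= 56 is 82 -> NC
Op 9: add ND@31 -> ring=[13:NB,31:ND,82:NC]

Answer: NA NB NB NC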